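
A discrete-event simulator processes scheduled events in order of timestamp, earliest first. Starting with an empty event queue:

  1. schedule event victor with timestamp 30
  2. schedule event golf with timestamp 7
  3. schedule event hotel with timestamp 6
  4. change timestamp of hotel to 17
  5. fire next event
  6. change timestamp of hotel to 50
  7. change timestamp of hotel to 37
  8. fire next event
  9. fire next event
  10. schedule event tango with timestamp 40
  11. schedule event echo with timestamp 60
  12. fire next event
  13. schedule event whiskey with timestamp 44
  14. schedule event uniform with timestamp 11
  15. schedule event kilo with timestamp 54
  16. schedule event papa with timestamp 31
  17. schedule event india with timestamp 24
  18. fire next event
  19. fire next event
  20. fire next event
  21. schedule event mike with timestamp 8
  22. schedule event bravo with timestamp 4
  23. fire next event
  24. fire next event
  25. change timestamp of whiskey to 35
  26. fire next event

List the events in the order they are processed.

golf → victor → hotel → tango → uniform → india → papa → bravo → mike → whiskey

add victor (timestamp 30) → {victor:30}
add golf (timestamp 7) → {golf:7, victor:30}
add hotel (timestamp 6) → {hotel:6, golf:7, victor:30}
update hotel to timestamp 17 → {golf:7, hotel:17, victor:30}
fire next event → golf; now {hotel:17, victor:30}
update hotel to timestamp 50 → {victor:30, hotel:50}
update hotel to timestamp 37 → {victor:30, hotel:37}
fire next event → victor; now {hotel:37}
fire next event → hotel; now {}
add tango (timestamp 40) → {tango:40}
add echo (timestamp 60) → {tango:40, echo:60}
fire next event → tango; now {echo:60}
add whiskey (timestamp 44) → {whiskey:44, echo:60}
add uniform (timestamp 11) → {uniform:11, whiskey:44, echo:60}
add kilo (timestamp 54) → {uniform:11, whiskey:44, kilo:54, echo:60}
add papa (timestamp 31) → {uniform:11, papa:31, whiskey:44, kilo:54, echo:60}
add india (timestamp 24) → {uniform:11, india:24, papa:31, whiskey:44, kilo:54, echo:60}
fire next event → uniform; now {india:24, papa:31, whiskey:44, kilo:54, echo:60}
fire next event → india; now {papa:31, whiskey:44, kilo:54, echo:60}
fire next event → papa; now {whiskey:44, kilo:54, echo:60}
add mike (timestamp 8) → {mike:8, whiskey:44, kilo:54, echo:60}
add bravo (timestamp 4) → {bravo:4, mike:8, whiskey:44, kilo:54, echo:60}
fire next event → bravo; now {mike:8, whiskey:44, kilo:54, echo:60}
fire next event → mike; now {whiskey:44, kilo:54, echo:60}
update whiskey to timestamp 35 → {whiskey:35, kilo:54, echo:60}
fire next event → whiskey; now {kilo:54, echo:60}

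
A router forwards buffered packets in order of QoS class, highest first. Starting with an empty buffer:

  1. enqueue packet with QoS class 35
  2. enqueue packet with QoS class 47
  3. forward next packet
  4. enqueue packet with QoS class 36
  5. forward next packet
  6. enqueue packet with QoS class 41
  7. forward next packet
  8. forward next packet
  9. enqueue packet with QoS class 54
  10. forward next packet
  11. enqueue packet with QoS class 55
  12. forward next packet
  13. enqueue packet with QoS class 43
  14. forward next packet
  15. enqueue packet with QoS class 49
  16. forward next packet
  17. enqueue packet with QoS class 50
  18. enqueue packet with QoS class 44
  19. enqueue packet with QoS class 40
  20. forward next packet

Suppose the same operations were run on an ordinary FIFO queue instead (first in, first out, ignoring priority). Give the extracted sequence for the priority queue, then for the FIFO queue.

insert 35 → {35}
insert 47 → {47, 35}
forward next packet → 47; now {35}
insert 36 → {36, 35}
forward next packet → 36; now {35}
insert 41 → {41, 35}
forward next packet → 41; now {35}
forward next packet → 35; now {}
insert 54 → {54}
forward next packet → 54; now {}
insert 55 → {55}
forward next packet → 55; now {}
insert 43 → {43}
forward next packet → 43; now {}
insert 49 → {49}
forward next packet → 49; now {}
insert 50 → {50}
insert 44 → {50, 44}
insert 40 → {50, 44, 40}
forward next packet → 50; now {44, 40}

priority queue: 47, 36, 41, 35, 54, 55, 43, 49, 50; FIFO queue: 35 → 47 → 36 → 41 → 54 → 55 → 43 → 49 → 50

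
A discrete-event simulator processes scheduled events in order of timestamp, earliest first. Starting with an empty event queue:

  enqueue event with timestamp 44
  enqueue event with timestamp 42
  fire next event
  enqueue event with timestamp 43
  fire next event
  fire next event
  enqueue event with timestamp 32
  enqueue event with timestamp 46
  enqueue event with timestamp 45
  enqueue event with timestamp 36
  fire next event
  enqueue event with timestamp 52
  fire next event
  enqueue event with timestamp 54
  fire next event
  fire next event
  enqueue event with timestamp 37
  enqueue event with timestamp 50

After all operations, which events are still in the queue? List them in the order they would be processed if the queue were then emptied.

37 → 50 → 52 → 54

insert 44 → {44}
insert 42 → {42, 44}
fire next event → 42; now {44}
insert 43 → {43, 44}
fire next event → 43; now {44}
fire next event → 44; now {}
insert 32 → {32}
insert 46 → {32, 46}
insert 45 → {32, 45, 46}
insert 36 → {32, 36, 45, 46}
fire next event → 32; now {36, 45, 46}
insert 52 → {36, 45, 46, 52}
fire next event → 36; now {45, 46, 52}
insert 54 → {45, 46, 52, 54}
fire next event → 45; now {46, 52, 54}
fire next event → 46; now {52, 54}
insert 37 → {37, 52, 54}
insert 50 → {37, 50, 52, 54}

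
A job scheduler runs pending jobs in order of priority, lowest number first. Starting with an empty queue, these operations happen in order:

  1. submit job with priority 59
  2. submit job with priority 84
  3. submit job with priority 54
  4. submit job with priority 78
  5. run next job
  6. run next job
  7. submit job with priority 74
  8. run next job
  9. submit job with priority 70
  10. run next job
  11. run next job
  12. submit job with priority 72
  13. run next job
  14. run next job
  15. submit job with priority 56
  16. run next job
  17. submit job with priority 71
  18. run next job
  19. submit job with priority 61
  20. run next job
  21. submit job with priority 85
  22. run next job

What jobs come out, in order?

[54, 59, 74, 70, 78, 72, 84, 56, 71, 61, 85]

insert 59 → {59}
insert 84 → {59, 84}
insert 54 → {54, 59, 84}
insert 78 → {54, 59, 78, 84}
run next job → 54; now {59, 78, 84}
run next job → 59; now {78, 84}
insert 74 → {74, 78, 84}
run next job → 74; now {78, 84}
insert 70 → {70, 78, 84}
run next job → 70; now {78, 84}
run next job → 78; now {84}
insert 72 → {72, 84}
run next job → 72; now {84}
run next job → 84; now {}
insert 56 → {56}
run next job → 56; now {}
insert 71 → {71}
run next job → 71; now {}
insert 61 → {61}
run next job → 61; now {}
insert 85 → {85}
run next job → 85; now {}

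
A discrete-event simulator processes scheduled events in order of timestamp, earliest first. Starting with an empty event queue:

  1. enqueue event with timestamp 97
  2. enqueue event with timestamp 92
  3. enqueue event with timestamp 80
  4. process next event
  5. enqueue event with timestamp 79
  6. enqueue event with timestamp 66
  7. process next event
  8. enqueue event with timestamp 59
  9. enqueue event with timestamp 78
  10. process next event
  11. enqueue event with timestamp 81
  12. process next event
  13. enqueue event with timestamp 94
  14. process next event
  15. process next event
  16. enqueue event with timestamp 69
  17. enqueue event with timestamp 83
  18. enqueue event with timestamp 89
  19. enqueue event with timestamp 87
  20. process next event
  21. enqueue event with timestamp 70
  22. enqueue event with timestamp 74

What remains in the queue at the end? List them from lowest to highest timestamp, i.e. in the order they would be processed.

70 → 74 → 83 → 87 → 89 → 92 → 94 → 97

insert 97 → {97}
insert 92 → {92, 97}
insert 80 → {80, 92, 97}
process next event → 80; now {92, 97}
insert 79 → {79, 92, 97}
insert 66 → {66, 79, 92, 97}
process next event → 66; now {79, 92, 97}
insert 59 → {59, 79, 92, 97}
insert 78 → {59, 78, 79, 92, 97}
process next event → 59; now {78, 79, 92, 97}
insert 81 → {78, 79, 81, 92, 97}
process next event → 78; now {79, 81, 92, 97}
insert 94 → {79, 81, 92, 94, 97}
process next event → 79; now {81, 92, 94, 97}
process next event → 81; now {92, 94, 97}
insert 69 → {69, 92, 94, 97}
insert 83 → {69, 83, 92, 94, 97}
insert 89 → {69, 83, 89, 92, 94, 97}
insert 87 → {69, 83, 87, 89, 92, 94, 97}
process next event → 69; now {83, 87, 89, 92, 94, 97}
insert 70 → {70, 83, 87, 89, 92, 94, 97}
insert 74 → {70, 74, 83, 87, 89, 92, 94, 97}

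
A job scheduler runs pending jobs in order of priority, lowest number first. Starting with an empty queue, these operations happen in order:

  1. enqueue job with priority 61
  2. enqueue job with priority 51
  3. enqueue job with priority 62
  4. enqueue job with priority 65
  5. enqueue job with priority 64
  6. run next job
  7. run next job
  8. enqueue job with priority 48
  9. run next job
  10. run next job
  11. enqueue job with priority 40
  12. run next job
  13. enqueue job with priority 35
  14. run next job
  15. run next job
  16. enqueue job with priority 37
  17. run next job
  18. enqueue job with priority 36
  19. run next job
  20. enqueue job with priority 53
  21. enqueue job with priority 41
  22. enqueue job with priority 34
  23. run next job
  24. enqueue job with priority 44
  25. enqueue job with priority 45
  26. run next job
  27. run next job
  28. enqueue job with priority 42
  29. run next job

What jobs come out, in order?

insert 61 → {61}
insert 51 → {51, 61}
insert 62 → {51, 61, 62}
insert 65 → {51, 61, 62, 65}
insert 64 → {51, 61, 62, 64, 65}
run next job → 51; now {61, 62, 64, 65}
run next job → 61; now {62, 64, 65}
insert 48 → {48, 62, 64, 65}
run next job → 48; now {62, 64, 65}
run next job → 62; now {64, 65}
insert 40 → {40, 64, 65}
run next job → 40; now {64, 65}
insert 35 → {35, 64, 65}
run next job → 35; now {64, 65}
run next job → 64; now {65}
insert 37 → {37, 65}
run next job → 37; now {65}
insert 36 → {36, 65}
run next job → 36; now {65}
insert 53 → {53, 65}
insert 41 → {41, 53, 65}
insert 34 → {34, 41, 53, 65}
run next job → 34; now {41, 53, 65}
insert 44 → {41, 44, 53, 65}
insert 45 → {41, 44, 45, 53, 65}
run next job → 41; now {44, 45, 53, 65}
run next job → 44; now {45, 53, 65}
insert 42 → {42, 45, 53, 65}
run next job → 42; now {45, 53, 65}

51, 61, 48, 62, 40, 35, 64, 37, 36, 34, 41, 44, 42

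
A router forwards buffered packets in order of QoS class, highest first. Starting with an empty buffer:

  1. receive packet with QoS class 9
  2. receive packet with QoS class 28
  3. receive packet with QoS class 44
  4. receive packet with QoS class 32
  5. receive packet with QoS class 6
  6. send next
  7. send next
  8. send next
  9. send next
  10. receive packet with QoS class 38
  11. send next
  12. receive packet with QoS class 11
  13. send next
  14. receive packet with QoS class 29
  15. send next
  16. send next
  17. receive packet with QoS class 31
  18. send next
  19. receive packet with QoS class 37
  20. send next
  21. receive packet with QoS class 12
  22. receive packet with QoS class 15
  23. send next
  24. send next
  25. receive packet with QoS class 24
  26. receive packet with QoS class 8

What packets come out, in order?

insert 9 → {9}
insert 28 → {28, 9}
insert 44 → {44, 28, 9}
insert 32 → {44, 32, 28, 9}
insert 6 → {44, 32, 28, 9, 6}
send next → 44; now {32, 28, 9, 6}
send next → 32; now {28, 9, 6}
send next → 28; now {9, 6}
send next → 9; now {6}
insert 38 → {38, 6}
send next → 38; now {6}
insert 11 → {11, 6}
send next → 11; now {6}
insert 29 → {29, 6}
send next → 29; now {6}
send next → 6; now {}
insert 31 → {31}
send next → 31; now {}
insert 37 → {37}
send next → 37; now {}
insert 12 → {12}
insert 15 → {15, 12}
send next → 15; now {12}
send next → 12; now {}
insert 24 → {24}
insert 8 → {24, 8}

44, 32, 28, 9, 38, 11, 29, 6, 31, 37, 15, 12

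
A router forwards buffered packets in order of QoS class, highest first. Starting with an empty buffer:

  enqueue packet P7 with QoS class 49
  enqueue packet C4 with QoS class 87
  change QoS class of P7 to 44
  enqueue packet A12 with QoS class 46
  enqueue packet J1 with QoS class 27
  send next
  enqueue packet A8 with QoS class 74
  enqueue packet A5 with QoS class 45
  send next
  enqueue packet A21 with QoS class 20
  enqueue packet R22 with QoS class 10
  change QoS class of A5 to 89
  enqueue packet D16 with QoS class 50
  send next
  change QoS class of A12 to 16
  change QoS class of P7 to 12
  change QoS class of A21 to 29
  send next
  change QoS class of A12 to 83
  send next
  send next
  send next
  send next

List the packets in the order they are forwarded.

C4, A8, A5, D16, A12, A21, J1, P7

add P7 (QoS class 49) → {P7:49}
add C4 (QoS class 87) → {C4:87, P7:49}
update P7 to QoS class 44 → {C4:87, P7:44}
add A12 (QoS class 46) → {C4:87, A12:46, P7:44}
add J1 (QoS class 27) → {C4:87, A12:46, P7:44, J1:27}
send next → C4; now {A12:46, P7:44, J1:27}
add A8 (QoS class 74) → {A8:74, A12:46, P7:44, J1:27}
add A5 (QoS class 45) → {A8:74, A12:46, A5:45, P7:44, J1:27}
send next → A8; now {A12:46, A5:45, P7:44, J1:27}
add A21 (QoS class 20) → {A12:46, A5:45, P7:44, J1:27, A21:20}
add R22 (QoS class 10) → {A12:46, A5:45, P7:44, J1:27, A21:20, R22:10}
update A5 to QoS class 89 → {A5:89, A12:46, P7:44, J1:27, A21:20, R22:10}
add D16 (QoS class 50) → {A5:89, D16:50, A12:46, P7:44, J1:27, A21:20, R22:10}
send next → A5; now {D16:50, A12:46, P7:44, J1:27, A21:20, R22:10}
update A12 to QoS class 16 → {D16:50, P7:44, J1:27, A21:20, A12:16, R22:10}
update P7 to QoS class 12 → {D16:50, J1:27, A21:20, A12:16, P7:12, R22:10}
update A21 to QoS class 29 → {D16:50, A21:29, J1:27, A12:16, P7:12, R22:10}
send next → D16; now {A21:29, J1:27, A12:16, P7:12, R22:10}
update A12 to QoS class 83 → {A12:83, A21:29, J1:27, P7:12, R22:10}
send next → A12; now {A21:29, J1:27, P7:12, R22:10}
send next → A21; now {J1:27, P7:12, R22:10}
send next → J1; now {P7:12, R22:10}
send next → P7; now {R22:10}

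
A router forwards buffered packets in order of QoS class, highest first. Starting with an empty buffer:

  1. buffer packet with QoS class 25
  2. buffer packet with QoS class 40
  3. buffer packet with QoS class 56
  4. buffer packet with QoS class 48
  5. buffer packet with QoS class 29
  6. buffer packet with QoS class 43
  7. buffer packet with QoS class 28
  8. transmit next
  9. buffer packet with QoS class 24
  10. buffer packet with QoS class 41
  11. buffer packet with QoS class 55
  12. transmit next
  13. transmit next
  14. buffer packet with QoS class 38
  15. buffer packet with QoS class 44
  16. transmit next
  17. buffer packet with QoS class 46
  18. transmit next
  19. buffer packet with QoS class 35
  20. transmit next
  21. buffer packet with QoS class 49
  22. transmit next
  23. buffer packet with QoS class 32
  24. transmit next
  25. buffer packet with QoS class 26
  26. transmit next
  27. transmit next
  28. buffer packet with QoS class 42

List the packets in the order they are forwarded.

insert 25 → {25}
insert 40 → {40, 25}
insert 56 → {56, 40, 25}
insert 48 → {56, 48, 40, 25}
insert 29 → {56, 48, 40, 29, 25}
insert 43 → {56, 48, 43, 40, 29, 25}
insert 28 → {56, 48, 43, 40, 29, 28, 25}
transmit next → 56; now {48, 43, 40, 29, 28, 25}
insert 24 → {48, 43, 40, 29, 28, 25, 24}
insert 41 → {48, 43, 41, 40, 29, 28, 25, 24}
insert 55 → {55, 48, 43, 41, 40, 29, 28, 25, 24}
transmit next → 55; now {48, 43, 41, 40, 29, 28, 25, 24}
transmit next → 48; now {43, 41, 40, 29, 28, 25, 24}
insert 38 → {43, 41, 40, 38, 29, 28, 25, 24}
insert 44 → {44, 43, 41, 40, 38, 29, 28, 25, 24}
transmit next → 44; now {43, 41, 40, 38, 29, 28, 25, 24}
insert 46 → {46, 43, 41, 40, 38, 29, 28, 25, 24}
transmit next → 46; now {43, 41, 40, 38, 29, 28, 25, 24}
insert 35 → {43, 41, 40, 38, 35, 29, 28, 25, 24}
transmit next → 43; now {41, 40, 38, 35, 29, 28, 25, 24}
insert 49 → {49, 41, 40, 38, 35, 29, 28, 25, 24}
transmit next → 49; now {41, 40, 38, 35, 29, 28, 25, 24}
insert 32 → {41, 40, 38, 35, 32, 29, 28, 25, 24}
transmit next → 41; now {40, 38, 35, 32, 29, 28, 25, 24}
insert 26 → {40, 38, 35, 32, 29, 28, 26, 25, 24}
transmit next → 40; now {38, 35, 32, 29, 28, 26, 25, 24}
transmit next → 38; now {35, 32, 29, 28, 26, 25, 24}
insert 42 → {42, 35, 32, 29, 28, 26, 25, 24}

56 → 55 → 48 → 44 → 46 → 43 → 49 → 41 → 40 → 38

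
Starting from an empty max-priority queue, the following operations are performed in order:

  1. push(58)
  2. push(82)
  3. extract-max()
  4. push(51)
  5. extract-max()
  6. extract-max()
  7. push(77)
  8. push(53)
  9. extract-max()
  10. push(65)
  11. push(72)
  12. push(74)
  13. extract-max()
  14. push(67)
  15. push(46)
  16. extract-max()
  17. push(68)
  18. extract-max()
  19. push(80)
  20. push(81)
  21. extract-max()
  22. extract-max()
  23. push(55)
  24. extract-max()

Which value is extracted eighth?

81

insert 58 → {58}
insert 82 → {82, 58}
extract-max → 82; now {58}
insert 51 → {58, 51}
extract-max → 58; now {51}
extract-max → 51; now {}
insert 77 → {77}
insert 53 → {77, 53}
extract-max → 77; now {53}
insert 65 → {65, 53}
insert 72 → {72, 65, 53}
insert 74 → {74, 72, 65, 53}
extract-max → 74; now {72, 65, 53}
insert 67 → {72, 67, 65, 53}
insert 46 → {72, 67, 65, 53, 46}
extract-max → 72; now {67, 65, 53, 46}
insert 68 → {68, 67, 65, 53, 46}
extract-max → 68; now {67, 65, 53, 46}
insert 80 → {80, 67, 65, 53, 46}
insert 81 → {81, 80, 67, 65, 53, 46}
extract-max → 81; now {80, 67, 65, 53, 46}
extract-max → 80; now {67, 65, 53, 46}
insert 55 → {67, 65, 55, 53, 46}
extract-max → 67; now {65, 55, 53, 46}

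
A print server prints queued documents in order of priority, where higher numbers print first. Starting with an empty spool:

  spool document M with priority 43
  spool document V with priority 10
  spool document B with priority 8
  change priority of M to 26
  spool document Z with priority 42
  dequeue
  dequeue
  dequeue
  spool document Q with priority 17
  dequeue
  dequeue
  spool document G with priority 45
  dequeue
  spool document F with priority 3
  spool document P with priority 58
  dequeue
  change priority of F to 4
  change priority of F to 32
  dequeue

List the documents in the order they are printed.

[Z, M, V, Q, B, G, P, F]

add M (priority 43) → {M:43}
add V (priority 10) → {M:43, V:10}
add B (priority 8) → {M:43, V:10, B:8}
update M to priority 26 → {M:26, V:10, B:8}
add Z (priority 42) → {Z:42, M:26, V:10, B:8}
dequeue → Z; now {M:26, V:10, B:8}
dequeue → M; now {V:10, B:8}
dequeue → V; now {B:8}
add Q (priority 17) → {Q:17, B:8}
dequeue → Q; now {B:8}
dequeue → B; now {}
add G (priority 45) → {G:45}
dequeue → G; now {}
add F (priority 3) → {F:3}
add P (priority 58) → {P:58, F:3}
dequeue → P; now {F:3}
update F to priority 4 → {F:4}
update F to priority 32 → {F:32}
dequeue → F; now {}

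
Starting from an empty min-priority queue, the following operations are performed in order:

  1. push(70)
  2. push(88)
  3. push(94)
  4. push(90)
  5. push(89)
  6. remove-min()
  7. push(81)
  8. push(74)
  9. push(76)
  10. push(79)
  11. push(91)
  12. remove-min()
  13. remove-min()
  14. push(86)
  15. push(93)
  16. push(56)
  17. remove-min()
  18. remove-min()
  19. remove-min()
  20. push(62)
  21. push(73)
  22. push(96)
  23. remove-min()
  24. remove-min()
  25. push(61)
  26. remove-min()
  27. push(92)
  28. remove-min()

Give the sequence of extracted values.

[70, 74, 76, 56, 79, 81, 62, 73, 61, 86]

insert 70 → {70}
insert 88 → {70, 88}
insert 94 → {70, 88, 94}
insert 90 → {70, 88, 90, 94}
insert 89 → {70, 88, 89, 90, 94}
remove-min → 70; now {88, 89, 90, 94}
insert 81 → {81, 88, 89, 90, 94}
insert 74 → {74, 81, 88, 89, 90, 94}
insert 76 → {74, 76, 81, 88, 89, 90, 94}
insert 79 → {74, 76, 79, 81, 88, 89, 90, 94}
insert 91 → {74, 76, 79, 81, 88, 89, 90, 91, 94}
remove-min → 74; now {76, 79, 81, 88, 89, 90, 91, 94}
remove-min → 76; now {79, 81, 88, 89, 90, 91, 94}
insert 86 → {79, 81, 86, 88, 89, 90, 91, 94}
insert 93 → {79, 81, 86, 88, 89, 90, 91, 93, 94}
insert 56 → {56, 79, 81, 86, 88, 89, 90, 91, 93, 94}
remove-min → 56; now {79, 81, 86, 88, 89, 90, 91, 93, 94}
remove-min → 79; now {81, 86, 88, 89, 90, 91, 93, 94}
remove-min → 81; now {86, 88, 89, 90, 91, 93, 94}
insert 62 → {62, 86, 88, 89, 90, 91, 93, 94}
insert 73 → {62, 73, 86, 88, 89, 90, 91, 93, 94}
insert 96 → {62, 73, 86, 88, 89, 90, 91, 93, 94, 96}
remove-min → 62; now {73, 86, 88, 89, 90, 91, 93, 94, 96}
remove-min → 73; now {86, 88, 89, 90, 91, 93, 94, 96}
insert 61 → {61, 86, 88, 89, 90, 91, 93, 94, 96}
remove-min → 61; now {86, 88, 89, 90, 91, 93, 94, 96}
insert 92 → {86, 88, 89, 90, 91, 92, 93, 94, 96}
remove-min → 86; now {88, 89, 90, 91, 92, 93, 94, 96}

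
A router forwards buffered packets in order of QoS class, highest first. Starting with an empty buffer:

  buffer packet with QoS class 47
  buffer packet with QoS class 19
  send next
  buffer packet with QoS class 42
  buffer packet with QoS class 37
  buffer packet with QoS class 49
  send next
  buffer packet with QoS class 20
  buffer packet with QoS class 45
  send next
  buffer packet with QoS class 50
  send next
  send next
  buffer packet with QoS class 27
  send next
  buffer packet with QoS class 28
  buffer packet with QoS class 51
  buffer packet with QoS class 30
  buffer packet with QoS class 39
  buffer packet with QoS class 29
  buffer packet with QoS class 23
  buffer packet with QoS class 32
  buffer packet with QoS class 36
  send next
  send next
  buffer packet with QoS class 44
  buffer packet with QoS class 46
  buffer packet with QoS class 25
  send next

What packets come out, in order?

[47, 49, 45, 50, 42, 37, 51, 39, 46]

insert 47 → {47}
insert 19 → {47, 19}
send next → 47; now {19}
insert 42 → {42, 19}
insert 37 → {42, 37, 19}
insert 49 → {49, 42, 37, 19}
send next → 49; now {42, 37, 19}
insert 20 → {42, 37, 20, 19}
insert 45 → {45, 42, 37, 20, 19}
send next → 45; now {42, 37, 20, 19}
insert 50 → {50, 42, 37, 20, 19}
send next → 50; now {42, 37, 20, 19}
send next → 42; now {37, 20, 19}
insert 27 → {37, 27, 20, 19}
send next → 37; now {27, 20, 19}
insert 28 → {28, 27, 20, 19}
insert 51 → {51, 28, 27, 20, 19}
insert 30 → {51, 30, 28, 27, 20, 19}
insert 39 → {51, 39, 30, 28, 27, 20, 19}
insert 29 → {51, 39, 30, 29, 28, 27, 20, 19}
insert 23 → {51, 39, 30, 29, 28, 27, 23, 20, 19}
insert 32 → {51, 39, 32, 30, 29, 28, 27, 23, 20, 19}
insert 36 → {51, 39, 36, 32, 30, 29, 28, 27, 23, 20, 19}
send next → 51; now {39, 36, 32, 30, 29, 28, 27, 23, 20, 19}
send next → 39; now {36, 32, 30, 29, 28, 27, 23, 20, 19}
insert 44 → {44, 36, 32, 30, 29, 28, 27, 23, 20, 19}
insert 46 → {46, 44, 36, 32, 30, 29, 28, 27, 23, 20, 19}
insert 25 → {46, 44, 36, 32, 30, 29, 28, 27, 25, 23, 20, 19}
send next → 46; now {44, 36, 32, 30, 29, 28, 27, 25, 23, 20, 19}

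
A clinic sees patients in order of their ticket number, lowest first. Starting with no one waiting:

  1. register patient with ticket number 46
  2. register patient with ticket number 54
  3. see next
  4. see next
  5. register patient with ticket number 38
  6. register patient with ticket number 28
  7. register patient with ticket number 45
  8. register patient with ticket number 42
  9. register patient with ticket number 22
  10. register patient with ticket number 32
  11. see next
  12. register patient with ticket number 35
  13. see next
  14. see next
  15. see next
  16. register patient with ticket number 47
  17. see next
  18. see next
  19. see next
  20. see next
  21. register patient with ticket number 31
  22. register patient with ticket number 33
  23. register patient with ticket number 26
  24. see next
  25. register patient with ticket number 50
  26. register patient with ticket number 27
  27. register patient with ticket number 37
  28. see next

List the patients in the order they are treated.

46 → 54 → 22 → 28 → 32 → 35 → 38 → 42 → 45 → 47 → 26 → 27

insert 46 → {46}
insert 54 → {46, 54}
see next → 46; now {54}
see next → 54; now {}
insert 38 → {38}
insert 28 → {28, 38}
insert 45 → {28, 38, 45}
insert 42 → {28, 38, 42, 45}
insert 22 → {22, 28, 38, 42, 45}
insert 32 → {22, 28, 32, 38, 42, 45}
see next → 22; now {28, 32, 38, 42, 45}
insert 35 → {28, 32, 35, 38, 42, 45}
see next → 28; now {32, 35, 38, 42, 45}
see next → 32; now {35, 38, 42, 45}
see next → 35; now {38, 42, 45}
insert 47 → {38, 42, 45, 47}
see next → 38; now {42, 45, 47}
see next → 42; now {45, 47}
see next → 45; now {47}
see next → 47; now {}
insert 31 → {31}
insert 33 → {31, 33}
insert 26 → {26, 31, 33}
see next → 26; now {31, 33}
insert 50 → {31, 33, 50}
insert 27 → {27, 31, 33, 50}
insert 37 → {27, 31, 33, 37, 50}
see next → 27; now {31, 33, 37, 50}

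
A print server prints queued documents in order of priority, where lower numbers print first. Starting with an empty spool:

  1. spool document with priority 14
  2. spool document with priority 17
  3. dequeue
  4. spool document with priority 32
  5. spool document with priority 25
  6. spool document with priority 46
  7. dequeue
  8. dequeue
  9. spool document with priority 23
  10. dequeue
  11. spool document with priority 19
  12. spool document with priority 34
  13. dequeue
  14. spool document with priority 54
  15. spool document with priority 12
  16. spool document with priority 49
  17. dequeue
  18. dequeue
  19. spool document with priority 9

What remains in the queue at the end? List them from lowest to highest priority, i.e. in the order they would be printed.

9 → 34 → 46 → 49 → 54

insert 14 → {14}
insert 17 → {14, 17}
dequeue → 14; now {17}
insert 32 → {17, 32}
insert 25 → {17, 25, 32}
insert 46 → {17, 25, 32, 46}
dequeue → 17; now {25, 32, 46}
dequeue → 25; now {32, 46}
insert 23 → {23, 32, 46}
dequeue → 23; now {32, 46}
insert 19 → {19, 32, 46}
insert 34 → {19, 32, 34, 46}
dequeue → 19; now {32, 34, 46}
insert 54 → {32, 34, 46, 54}
insert 12 → {12, 32, 34, 46, 54}
insert 49 → {12, 32, 34, 46, 49, 54}
dequeue → 12; now {32, 34, 46, 49, 54}
dequeue → 32; now {34, 46, 49, 54}
insert 9 → {9, 34, 46, 49, 54}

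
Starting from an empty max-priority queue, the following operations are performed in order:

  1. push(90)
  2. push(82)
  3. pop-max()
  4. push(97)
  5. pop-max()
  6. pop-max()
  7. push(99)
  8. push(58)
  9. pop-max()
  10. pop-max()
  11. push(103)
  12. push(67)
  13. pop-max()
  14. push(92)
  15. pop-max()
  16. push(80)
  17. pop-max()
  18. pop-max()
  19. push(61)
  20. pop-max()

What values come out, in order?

insert 90 → {90}
insert 82 → {90, 82}
pop-max → 90; now {82}
insert 97 → {97, 82}
pop-max → 97; now {82}
pop-max → 82; now {}
insert 99 → {99}
insert 58 → {99, 58}
pop-max → 99; now {58}
pop-max → 58; now {}
insert 103 → {103}
insert 67 → {103, 67}
pop-max → 103; now {67}
insert 92 → {92, 67}
pop-max → 92; now {67}
insert 80 → {80, 67}
pop-max → 80; now {67}
pop-max → 67; now {}
insert 61 → {61}
pop-max → 61; now {}

90, 97, 82, 99, 58, 103, 92, 80, 67, 61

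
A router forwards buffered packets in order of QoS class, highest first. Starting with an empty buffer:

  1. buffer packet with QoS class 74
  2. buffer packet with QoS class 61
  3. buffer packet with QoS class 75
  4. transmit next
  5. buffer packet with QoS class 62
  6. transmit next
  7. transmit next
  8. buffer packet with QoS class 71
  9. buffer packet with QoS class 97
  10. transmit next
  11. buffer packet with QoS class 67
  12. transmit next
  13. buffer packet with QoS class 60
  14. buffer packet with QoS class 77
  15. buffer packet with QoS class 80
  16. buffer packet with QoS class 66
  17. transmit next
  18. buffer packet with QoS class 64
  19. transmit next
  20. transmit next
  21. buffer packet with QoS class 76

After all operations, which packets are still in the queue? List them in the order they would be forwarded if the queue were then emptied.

insert 74 → {74}
insert 61 → {74, 61}
insert 75 → {75, 74, 61}
transmit next → 75; now {74, 61}
insert 62 → {74, 62, 61}
transmit next → 74; now {62, 61}
transmit next → 62; now {61}
insert 71 → {71, 61}
insert 97 → {97, 71, 61}
transmit next → 97; now {71, 61}
insert 67 → {71, 67, 61}
transmit next → 71; now {67, 61}
insert 60 → {67, 61, 60}
insert 77 → {77, 67, 61, 60}
insert 80 → {80, 77, 67, 61, 60}
insert 66 → {80, 77, 67, 66, 61, 60}
transmit next → 80; now {77, 67, 66, 61, 60}
insert 64 → {77, 67, 66, 64, 61, 60}
transmit next → 77; now {67, 66, 64, 61, 60}
transmit next → 67; now {66, 64, 61, 60}
insert 76 → {76, 66, 64, 61, 60}

[76, 66, 64, 61, 60]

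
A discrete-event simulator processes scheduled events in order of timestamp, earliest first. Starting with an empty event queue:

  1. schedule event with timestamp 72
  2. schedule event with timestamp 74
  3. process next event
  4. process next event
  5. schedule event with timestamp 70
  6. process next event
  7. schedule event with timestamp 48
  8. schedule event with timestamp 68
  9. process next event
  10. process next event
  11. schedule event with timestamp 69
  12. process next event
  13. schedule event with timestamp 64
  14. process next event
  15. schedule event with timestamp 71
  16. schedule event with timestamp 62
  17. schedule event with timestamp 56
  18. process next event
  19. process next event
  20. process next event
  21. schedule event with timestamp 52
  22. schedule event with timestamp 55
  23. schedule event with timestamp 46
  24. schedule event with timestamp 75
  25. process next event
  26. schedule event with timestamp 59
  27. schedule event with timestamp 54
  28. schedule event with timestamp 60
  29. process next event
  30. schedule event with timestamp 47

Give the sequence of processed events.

insert 72 → {72}
insert 74 → {72, 74}
process next event → 72; now {74}
process next event → 74; now {}
insert 70 → {70}
process next event → 70; now {}
insert 48 → {48}
insert 68 → {48, 68}
process next event → 48; now {68}
process next event → 68; now {}
insert 69 → {69}
process next event → 69; now {}
insert 64 → {64}
process next event → 64; now {}
insert 71 → {71}
insert 62 → {62, 71}
insert 56 → {56, 62, 71}
process next event → 56; now {62, 71}
process next event → 62; now {71}
process next event → 71; now {}
insert 52 → {52}
insert 55 → {52, 55}
insert 46 → {46, 52, 55}
insert 75 → {46, 52, 55, 75}
process next event → 46; now {52, 55, 75}
insert 59 → {52, 55, 59, 75}
insert 54 → {52, 54, 55, 59, 75}
insert 60 → {52, 54, 55, 59, 60, 75}
process next event → 52; now {54, 55, 59, 60, 75}
insert 47 → {47, 54, 55, 59, 60, 75}

72, 74, 70, 48, 68, 69, 64, 56, 62, 71, 46, 52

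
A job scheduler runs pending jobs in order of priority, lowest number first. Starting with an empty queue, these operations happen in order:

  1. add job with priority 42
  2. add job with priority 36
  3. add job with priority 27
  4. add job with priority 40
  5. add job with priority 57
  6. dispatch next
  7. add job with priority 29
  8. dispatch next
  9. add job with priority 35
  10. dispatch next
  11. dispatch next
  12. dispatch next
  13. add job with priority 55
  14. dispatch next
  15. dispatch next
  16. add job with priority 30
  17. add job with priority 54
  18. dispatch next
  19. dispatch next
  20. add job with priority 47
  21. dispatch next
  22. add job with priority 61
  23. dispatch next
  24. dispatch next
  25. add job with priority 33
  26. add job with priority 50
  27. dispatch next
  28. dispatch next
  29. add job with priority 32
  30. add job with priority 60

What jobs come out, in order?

insert 42 → {42}
insert 36 → {36, 42}
insert 27 → {27, 36, 42}
insert 40 → {27, 36, 40, 42}
insert 57 → {27, 36, 40, 42, 57}
dispatch next → 27; now {36, 40, 42, 57}
insert 29 → {29, 36, 40, 42, 57}
dispatch next → 29; now {36, 40, 42, 57}
insert 35 → {35, 36, 40, 42, 57}
dispatch next → 35; now {36, 40, 42, 57}
dispatch next → 36; now {40, 42, 57}
dispatch next → 40; now {42, 57}
insert 55 → {42, 55, 57}
dispatch next → 42; now {55, 57}
dispatch next → 55; now {57}
insert 30 → {30, 57}
insert 54 → {30, 54, 57}
dispatch next → 30; now {54, 57}
dispatch next → 54; now {57}
insert 47 → {47, 57}
dispatch next → 47; now {57}
insert 61 → {57, 61}
dispatch next → 57; now {61}
dispatch next → 61; now {}
insert 33 → {33}
insert 50 → {33, 50}
dispatch next → 33; now {50}
dispatch next → 50; now {}
insert 32 → {32}
insert 60 → {32, 60}

[27, 29, 35, 36, 40, 42, 55, 30, 54, 47, 57, 61, 33, 50]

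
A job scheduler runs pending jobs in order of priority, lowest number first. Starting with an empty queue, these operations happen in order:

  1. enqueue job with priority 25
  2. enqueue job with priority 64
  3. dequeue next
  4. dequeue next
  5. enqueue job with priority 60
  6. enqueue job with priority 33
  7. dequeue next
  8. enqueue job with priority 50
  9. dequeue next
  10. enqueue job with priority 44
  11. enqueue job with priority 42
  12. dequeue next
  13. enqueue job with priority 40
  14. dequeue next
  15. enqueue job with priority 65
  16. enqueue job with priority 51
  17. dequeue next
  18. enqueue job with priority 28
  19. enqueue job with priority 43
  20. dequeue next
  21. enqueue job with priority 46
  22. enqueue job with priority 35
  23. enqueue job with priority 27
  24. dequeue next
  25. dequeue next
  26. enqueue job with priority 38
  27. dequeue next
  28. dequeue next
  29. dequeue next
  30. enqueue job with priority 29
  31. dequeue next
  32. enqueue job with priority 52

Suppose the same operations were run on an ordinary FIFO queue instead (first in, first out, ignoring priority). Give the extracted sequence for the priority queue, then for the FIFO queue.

insert 25 → {25}
insert 64 → {25, 64}
dequeue next → 25; now {64}
dequeue next → 64; now {}
insert 60 → {60}
insert 33 → {33, 60}
dequeue next → 33; now {60}
insert 50 → {50, 60}
dequeue next → 50; now {60}
insert 44 → {44, 60}
insert 42 → {42, 44, 60}
dequeue next → 42; now {44, 60}
insert 40 → {40, 44, 60}
dequeue next → 40; now {44, 60}
insert 65 → {44, 60, 65}
insert 51 → {44, 51, 60, 65}
dequeue next → 44; now {51, 60, 65}
insert 28 → {28, 51, 60, 65}
insert 43 → {28, 43, 51, 60, 65}
dequeue next → 28; now {43, 51, 60, 65}
insert 46 → {43, 46, 51, 60, 65}
insert 35 → {35, 43, 46, 51, 60, 65}
insert 27 → {27, 35, 43, 46, 51, 60, 65}
dequeue next → 27; now {35, 43, 46, 51, 60, 65}
dequeue next → 35; now {43, 46, 51, 60, 65}
insert 38 → {38, 43, 46, 51, 60, 65}
dequeue next → 38; now {43, 46, 51, 60, 65}
dequeue next → 43; now {46, 51, 60, 65}
dequeue next → 46; now {51, 60, 65}
insert 29 → {29, 51, 60, 65}
dequeue next → 29; now {51, 60, 65}
insert 52 → {51, 52, 60, 65}

priority queue: 25, 64, 33, 50, 42, 40, 44, 28, 27, 35, 38, 43, 46, 29; FIFO queue: 25, 64, 60, 33, 50, 44, 42, 40, 65, 51, 28, 43, 46, 35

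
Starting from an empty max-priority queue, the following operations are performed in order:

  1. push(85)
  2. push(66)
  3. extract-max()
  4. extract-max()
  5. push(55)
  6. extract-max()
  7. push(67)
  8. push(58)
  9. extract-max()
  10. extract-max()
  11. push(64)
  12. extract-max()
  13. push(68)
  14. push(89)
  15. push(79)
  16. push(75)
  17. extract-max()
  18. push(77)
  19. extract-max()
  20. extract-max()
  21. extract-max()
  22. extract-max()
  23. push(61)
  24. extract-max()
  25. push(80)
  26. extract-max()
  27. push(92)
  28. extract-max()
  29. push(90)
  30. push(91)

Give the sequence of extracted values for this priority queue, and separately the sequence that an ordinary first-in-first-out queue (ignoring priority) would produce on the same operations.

priority queue: [85, 66, 55, 67, 58, 64, 89, 79, 77, 75, 68, 61, 80, 92]; FIFO queue: 85, 66, 55, 67, 58, 64, 68, 89, 79, 75, 77, 61, 80, 92

insert 85 → {85}
insert 66 → {85, 66}
extract-max → 85; now {66}
extract-max → 66; now {}
insert 55 → {55}
extract-max → 55; now {}
insert 67 → {67}
insert 58 → {67, 58}
extract-max → 67; now {58}
extract-max → 58; now {}
insert 64 → {64}
extract-max → 64; now {}
insert 68 → {68}
insert 89 → {89, 68}
insert 79 → {89, 79, 68}
insert 75 → {89, 79, 75, 68}
extract-max → 89; now {79, 75, 68}
insert 77 → {79, 77, 75, 68}
extract-max → 79; now {77, 75, 68}
extract-max → 77; now {75, 68}
extract-max → 75; now {68}
extract-max → 68; now {}
insert 61 → {61}
extract-max → 61; now {}
insert 80 → {80}
extract-max → 80; now {}
insert 92 → {92}
extract-max → 92; now {}
insert 90 → {90}
insert 91 → {91, 90}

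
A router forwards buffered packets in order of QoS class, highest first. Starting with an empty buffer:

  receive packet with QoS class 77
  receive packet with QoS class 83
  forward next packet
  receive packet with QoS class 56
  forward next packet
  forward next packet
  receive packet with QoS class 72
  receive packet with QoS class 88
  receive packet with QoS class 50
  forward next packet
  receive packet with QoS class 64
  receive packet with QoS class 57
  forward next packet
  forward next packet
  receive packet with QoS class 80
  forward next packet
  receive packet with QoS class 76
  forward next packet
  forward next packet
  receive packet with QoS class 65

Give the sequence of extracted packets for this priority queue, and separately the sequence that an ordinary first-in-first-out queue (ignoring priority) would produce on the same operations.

priority queue: [83, 77, 56, 88, 72, 64, 80, 76, 57]; FIFO queue: [77, 83, 56, 72, 88, 50, 64, 57, 80]

insert 77 → {77}
insert 83 → {83, 77}
forward next packet → 83; now {77}
insert 56 → {77, 56}
forward next packet → 77; now {56}
forward next packet → 56; now {}
insert 72 → {72}
insert 88 → {88, 72}
insert 50 → {88, 72, 50}
forward next packet → 88; now {72, 50}
insert 64 → {72, 64, 50}
insert 57 → {72, 64, 57, 50}
forward next packet → 72; now {64, 57, 50}
forward next packet → 64; now {57, 50}
insert 80 → {80, 57, 50}
forward next packet → 80; now {57, 50}
insert 76 → {76, 57, 50}
forward next packet → 76; now {57, 50}
forward next packet → 57; now {50}
insert 65 → {65, 50}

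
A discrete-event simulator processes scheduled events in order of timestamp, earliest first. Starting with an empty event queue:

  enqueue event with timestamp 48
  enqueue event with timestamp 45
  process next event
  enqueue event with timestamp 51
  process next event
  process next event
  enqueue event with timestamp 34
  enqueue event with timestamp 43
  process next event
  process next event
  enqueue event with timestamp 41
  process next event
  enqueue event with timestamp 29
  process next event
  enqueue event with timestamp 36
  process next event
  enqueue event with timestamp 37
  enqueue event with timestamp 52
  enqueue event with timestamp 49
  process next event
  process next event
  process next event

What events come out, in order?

[45, 48, 51, 34, 43, 41, 29, 36, 37, 49, 52]

insert 48 → {48}
insert 45 → {45, 48}
process next event → 45; now {48}
insert 51 → {48, 51}
process next event → 48; now {51}
process next event → 51; now {}
insert 34 → {34}
insert 43 → {34, 43}
process next event → 34; now {43}
process next event → 43; now {}
insert 41 → {41}
process next event → 41; now {}
insert 29 → {29}
process next event → 29; now {}
insert 36 → {36}
process next event → 36; now {}
insert 37 → {37}
insert 52 → {37, 52}
insert 49 → {37, 49, 52}
process next event → 37; now {49, 52}
process next event → 49; now {52}
process next event → 52; now {}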